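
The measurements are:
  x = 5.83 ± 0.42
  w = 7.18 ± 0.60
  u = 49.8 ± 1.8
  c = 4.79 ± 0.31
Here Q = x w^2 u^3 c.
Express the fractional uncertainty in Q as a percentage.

Each factor contributes (exponent × relative error)² to (δQ/Q)²:
  (1·δx/x)² = (1×0.0720)² = 0.00519;  (2·δw/w)² = (2×0.0836)² = 0.0279;  (3·δu/u)² = (3×0.0361)² = 0.0118;  (1·δc/c)² = (1×0.0647)² = 0.00419
δQ/Q = √(0.0491) = 0.222

22.2%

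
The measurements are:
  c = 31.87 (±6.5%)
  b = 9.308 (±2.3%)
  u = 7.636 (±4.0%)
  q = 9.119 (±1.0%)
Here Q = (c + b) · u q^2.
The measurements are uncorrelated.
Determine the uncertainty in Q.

1770

Let w = c + b = 41.18. δw = √(δc² + δb²) = √(4.29 + 0.0458) = 2.08, so δw/w = 0.0506.
Q is then a monomial in w, u, q:
δQ/Q = √((δw/w)² + (1·δu/u)² + (2·δq/q)²) = √(0.00256 + 0.00160 + 0.000400) = 0.0675
Q = 26150, so δQ = 0.0675 × 26150 = 1770.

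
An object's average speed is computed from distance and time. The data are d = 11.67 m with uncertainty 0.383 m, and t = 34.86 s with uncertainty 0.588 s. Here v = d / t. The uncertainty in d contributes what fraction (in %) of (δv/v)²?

79.1%

(δv/v)² = (1·δd/d)² + (-1·δt/t)²
  d term: (1×0.0328)² = 0.00108
  t term: (-1×0.0169)² = 0.000285
Total = 0.00136. Share from d = 0.00108/0.00136 = 0.791.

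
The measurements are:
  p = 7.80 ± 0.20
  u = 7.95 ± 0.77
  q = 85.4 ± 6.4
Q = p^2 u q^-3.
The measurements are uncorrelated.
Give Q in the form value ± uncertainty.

0.000777 ± 0.000194

Products/powers → add relative errors in quadrature, weighted by exponent:
  (2·δp/p)² = (2×0.0256)² = 0.00263;  (1·δu/u)² = (1×0.0969)² = 0.00938;  (-3·δq/q)² = (-3×0.0749)² = 0.0505
δQ/Q = √(0.0626) = 0.250
Q = 0.000777, so δQ = 0.250 × 0.000777 = 0.000194.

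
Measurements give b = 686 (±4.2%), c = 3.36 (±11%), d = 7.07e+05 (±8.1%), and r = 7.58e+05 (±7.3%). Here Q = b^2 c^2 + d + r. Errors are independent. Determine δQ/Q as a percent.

Let p = b^2·c^2 = 5.31e+06. δp/p = √((2·δb/b)² + (2·δc/c)²) = √(0.00706 + 0.0484) = 0.235, so δp = 1.25e+06.
Q = p + d + r: δQ = √(δp² + δd² + δr²) = √(1.57e+12 + 3.28e+09 + 3.06e+09) = 1.25e+06
Q = 6.78e+06, so δQ/Q = 1.25e+06/6.78e+06 = 0.185.

18.5%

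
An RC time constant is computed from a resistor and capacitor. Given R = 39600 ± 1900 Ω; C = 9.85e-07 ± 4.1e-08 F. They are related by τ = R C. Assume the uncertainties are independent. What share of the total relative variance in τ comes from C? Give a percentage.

42.9%

(δτ/τ)² = (1·δR/R)² + (1·δC/C)²
  R term: (1×0.0480)² = 0.00230
  C term: (1×0.0416)² = 0.00173
Total = 0.00403. Share from C = 0.00173/0.00403 = 0.429.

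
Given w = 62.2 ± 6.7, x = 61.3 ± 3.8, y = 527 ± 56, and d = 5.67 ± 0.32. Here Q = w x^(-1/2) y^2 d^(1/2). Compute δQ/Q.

Q is a product of powers, so relative uncertainties combine in quadrature:
  (1·δw/w)² = (1×0.108)² = 0.0116;  (−½·δx/x)² = (-0.5×0.0620)² = 0.000961;  (2·δy/y)² = (2×0.106)² = 0.0452;  (½·δd/d)² = (0.5×0.0564)² = 0.000796
δQ/Q = √(0.0585) = 0.242

0.242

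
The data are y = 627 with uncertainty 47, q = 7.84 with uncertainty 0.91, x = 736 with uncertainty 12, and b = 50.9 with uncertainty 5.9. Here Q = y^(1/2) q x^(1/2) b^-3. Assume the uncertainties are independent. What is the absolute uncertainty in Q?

0.0149

Each factor contributes (exponent × relative error)² to (δQ/Q)²:
  (½·δy/y)² = (0.5×0.0750)² = 0.00140;  (1·δq/q)² = (1×0.116)² = 0.0135;  (½·δx/x)² = (0.5×0.0163)² = 6.65e-05;  (-3·δb/b)² = (-3×0.116)² = 0.121
δQ/Q = √(0.136) = 0.369
Q = 0.0404, so δQ = 0.369 × 0.0404 = 0.0149.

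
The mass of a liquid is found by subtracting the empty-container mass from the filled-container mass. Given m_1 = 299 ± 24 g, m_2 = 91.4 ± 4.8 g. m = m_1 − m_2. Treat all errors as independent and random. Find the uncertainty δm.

24.5 g

Each term contributes (cᵢ δxᵢ)² to (δm)²:
  (δm_1)² = 576;  (δm_2)² = 23.0
δm = √(599) = 24.5 g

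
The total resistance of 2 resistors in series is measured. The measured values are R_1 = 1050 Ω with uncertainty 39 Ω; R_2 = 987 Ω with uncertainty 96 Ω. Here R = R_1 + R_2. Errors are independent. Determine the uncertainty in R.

104 Ω

Sums and differences: (δR)² = Σ (cᵢ δxᵢ)².
  (δR_1)² = 1520;  (δR_2)² = 9220
δR = √(10700) = 104 Ω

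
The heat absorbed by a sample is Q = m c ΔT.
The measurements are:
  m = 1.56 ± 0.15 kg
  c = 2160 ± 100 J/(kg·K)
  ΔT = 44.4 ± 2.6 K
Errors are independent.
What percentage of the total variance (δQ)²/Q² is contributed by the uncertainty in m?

62.4%

(δQ/Q)² = (1·δm/m)² + (1·δc/c)² + (1·δΔT/ΔT)²
  m term: (1×0.0962)² = 0.00925
  c term: (1×0.0463)² = 0.00214
  ΔT term: (1×0.0586)² = 0.00343
Total = 0.0148. Share from m = 0.00925/0.0148 = 0.624.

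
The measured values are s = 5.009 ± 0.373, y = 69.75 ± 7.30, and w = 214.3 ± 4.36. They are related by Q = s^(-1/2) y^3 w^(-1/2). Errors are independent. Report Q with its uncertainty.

Q is a product of powers, so relative uncertainties combine in quadrature:
  (−½·δs/s)² = (-0.5×0.0745)² = 0.00139;  (3·δy/y)² = (3×0.105)² = 0.0986;  (−½·δw/w)² = (-0.5×0.0203)² = 0.000103
δQ/Q = √(0.100) = 0.316
Q = 10360, so δQ = 0.316 × 10360 = 3280.

10360 ± 3280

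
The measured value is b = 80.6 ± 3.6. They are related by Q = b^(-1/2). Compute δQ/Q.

Q ∝ b^(-1/2), so δQ/Q = |−½| · δb/b = 0.5 × 0.0447 = 0.0223.

0.0223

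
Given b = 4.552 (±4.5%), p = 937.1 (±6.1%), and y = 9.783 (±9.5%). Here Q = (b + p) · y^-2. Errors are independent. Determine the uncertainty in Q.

1.96

Let u = b + p = 941.7. δu = √(δb² + δp²) = √(0.0420 + 3270) = 57.2, so δu/u = 0.0607.
Q is then a monomial in u, y:
δQ/Q = √((δu/u)² + (-2·δy/y)²) = √(0.00369 + 0.0361) = 0.199
Q = 9.839, so δQ = 0.199 × 9.839 = 1.96.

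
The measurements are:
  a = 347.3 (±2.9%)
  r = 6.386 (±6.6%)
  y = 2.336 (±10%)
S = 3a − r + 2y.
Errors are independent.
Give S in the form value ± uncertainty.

Each term contributes (cᵢ δxᵢ)² to (δS)²:
  (3·δa)² = 913;  (δr)² = 0.178;  (2·δy)² = 0.218
δS = √(913) = 30.2
S = 1040.

1040 ± 30.2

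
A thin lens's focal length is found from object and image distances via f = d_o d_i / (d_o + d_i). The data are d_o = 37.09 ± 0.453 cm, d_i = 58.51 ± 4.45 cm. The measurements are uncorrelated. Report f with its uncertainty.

∂f/∂d_o = (d_i/(d_o+d_i))² = 0.375;  ∂f/∂d_i = (d_o/(d_o+d_i))² = 0.151
δf = √((∂f/∂d_o · δd_o)² + (∂f/∂d_i · δd_i)²) = √(0.0288 + 0.449) = 0.691 cm
f = 22.70 cm.

22.70 ± 0.691 cm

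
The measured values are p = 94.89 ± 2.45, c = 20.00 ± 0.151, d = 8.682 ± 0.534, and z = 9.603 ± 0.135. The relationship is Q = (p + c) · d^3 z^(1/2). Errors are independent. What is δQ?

43300

Let u = p + c = 114.9. δu = √(δp² + δc²) = √(6.00 + 0.0228) = 2.45, so δu/u = 0.0214.
Q is then a monomial in u, d, z:
δQ/Q = √((δu/u)² + (3·δd/d)² + (½·δz/z)²) = √(0.000456 + 0.0340 + 4.94e-05) = 0.186
Q = 233000, so δQ = 0.186 × 233000 = 43300.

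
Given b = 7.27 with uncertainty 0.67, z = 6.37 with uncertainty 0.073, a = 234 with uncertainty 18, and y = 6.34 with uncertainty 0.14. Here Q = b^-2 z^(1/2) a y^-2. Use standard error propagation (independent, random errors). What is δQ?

Each factor contributes (exponent × relative error)² to (δQ/Q)²:
  (-2·δb/b)² = (-2×0.0922)² = 0.0340;  (½·δz/z)² = (0.5×0.0115)² = 3.28e-05;  (1·δa/a)² = (1×0.0769)² = 0.00592;  (-2·δy/y)² = (-2×0.0221)² = 0.00195
δQ/Q = √(0.0419) = 0.205
Q = 0.278, so δQ = 0.205 × 0.278 = 0.0569.

0.0569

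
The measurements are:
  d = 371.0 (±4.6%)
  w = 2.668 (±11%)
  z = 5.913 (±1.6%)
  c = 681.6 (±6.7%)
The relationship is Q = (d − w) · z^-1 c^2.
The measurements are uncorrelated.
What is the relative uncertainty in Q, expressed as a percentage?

14.3%

Let u = d − w = 368.3. δu = √(δd² + δw²) = √(291 + 0.0861) = 17.1, so δu/u = 0.0463.
Q is then a monomial in u, z, c:
δQ/Q = √((δu/u)² + (-1·δz/z)² + (2·δc/c)²) = √(0.00215 + 0.000256 + 0.0180) = 0.143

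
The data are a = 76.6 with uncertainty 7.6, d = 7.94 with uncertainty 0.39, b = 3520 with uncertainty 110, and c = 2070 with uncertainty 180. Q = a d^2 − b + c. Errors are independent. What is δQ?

Let p = a·d^2 = 4830. δp/p = √((1·δa/a)² + (2·δd/d)²) = √(0.00984 + 0.00965) = 0.140, so δp = 674.
Q = p − b + c: δQ = √(δp² + δb² + δc²) = √(4.55e+05 + 12100 + 32400) = 706

706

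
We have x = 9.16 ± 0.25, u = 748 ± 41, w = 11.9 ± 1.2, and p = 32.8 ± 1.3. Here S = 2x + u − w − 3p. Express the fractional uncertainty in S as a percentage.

6.28%

Each term contributes (cᵢ δxᵢ)² to (δS)²:
  (2·δx)² = 0.250;  (δu)² = 1680;  (δw)² = 1.44;  (3·δp)² = 15.2
δS = √(1700) = 41.2
S = 656, so δS/S = 41.2/656 = 0.0628.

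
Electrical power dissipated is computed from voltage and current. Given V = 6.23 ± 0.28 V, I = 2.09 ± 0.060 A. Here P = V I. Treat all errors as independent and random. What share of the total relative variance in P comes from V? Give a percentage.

(δP/P)² = (1·δV/V)² + (1·δI/I)²
  V term: (1×0.0449)² = 0.00202
  I term: (1×0.0287)² = 0.000824
Total = 0.00284. Share from V = 0.00202/0.00284 = 0.710.

71.0%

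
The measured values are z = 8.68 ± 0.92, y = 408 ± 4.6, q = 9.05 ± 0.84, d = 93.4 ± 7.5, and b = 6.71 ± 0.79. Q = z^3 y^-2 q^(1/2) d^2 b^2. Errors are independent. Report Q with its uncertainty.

4640 ± 2000

Since Q is a product/quotient, work with relative uncertainties:
  (3·δz/z)² = (3×0.106)² = 0.101;  (-2·δy/y)² = (-2×0.0113)² = 0.000508;  (½·δq/q)² = (0.5×0.0928)² = 0.00215;  (2·δd/d)² = (2×0.0803)² = 0.0258;  (2·δb/b)² = (2×0.118)² = 0.0554
δQ/Q = √(0.185) = 0.430
Q = 4640, so δQ = 0.430 × 4640 = 2000.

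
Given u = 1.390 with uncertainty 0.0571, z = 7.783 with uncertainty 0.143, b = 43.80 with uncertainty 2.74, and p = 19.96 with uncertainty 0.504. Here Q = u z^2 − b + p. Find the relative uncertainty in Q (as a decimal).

0.0897

Let w = u·z^2 = 84.20. δw/w = √((1·δu/u)² + (2·δz/z)²) = √(0.00169 + 0.00135) = 0.0551, so δw = 4.64.
Q = w − b + p: δQ = √(δw² + δb² + δp²) = √(21.5 + 7.51 + 0.254) = 5.41
Q = 60.36, so δQ/Q = 5.41/60.36 = 0.0897.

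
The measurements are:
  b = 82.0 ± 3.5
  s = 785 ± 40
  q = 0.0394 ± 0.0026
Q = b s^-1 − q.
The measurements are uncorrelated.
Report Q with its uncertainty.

Let p = b·s^-1 = 0.104. δp/p = √((1·δb/b)² + (-1·δs/s)²) = √(0.00182 + 0.00260) = 0.0665, so δp = 0.00694.
Q = p − q: δQ = √(δp² + δq²) = √(4.82e-05 + 6.76e-06) = 0.00741
Q = 0.0651.

0.0651 ± 0.00741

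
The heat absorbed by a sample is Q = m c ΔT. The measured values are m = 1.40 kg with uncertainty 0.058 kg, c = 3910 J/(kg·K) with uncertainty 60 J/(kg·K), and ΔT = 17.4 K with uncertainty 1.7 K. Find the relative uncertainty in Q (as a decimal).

For a monomial Q ∝ m, c, ΔT, fractional errors add in quadrature:
  (1·δm/m)² = (1×0.0414)² = 0.00172;  (1·δc/c)² = (1×0.0153)² = 0.000235;  (1·δΔT/ΔT)² = (1×0.0977)² = 0.00955
δQ/Q = √(0.0115) = 0.107

0.107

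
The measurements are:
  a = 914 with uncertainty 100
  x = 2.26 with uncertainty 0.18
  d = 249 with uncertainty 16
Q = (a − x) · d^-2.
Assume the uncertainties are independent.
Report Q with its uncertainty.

Let u = a − x = 912. δu = √(δa² + δx²) = √(10000 + 0.0324) = 100, so δu/u = 0.110.
Q is then a monomial in u, d:
δQ/Q = √((δu/u)² + (-2·δd/d)²) = √(0.0120 + 0.0165) = 0.169
Q = 0.0147, so δQ = 0.169 × 0.0147 = 0.00248.

0.0147 ± 0.00248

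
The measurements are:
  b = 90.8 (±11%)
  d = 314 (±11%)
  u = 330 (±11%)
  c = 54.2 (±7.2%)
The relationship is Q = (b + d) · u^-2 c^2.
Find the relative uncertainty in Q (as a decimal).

0.278

Let w = b + d = 405. δw = √(δb² + δd²) = √(99.8 + 1190) = 36.0, so δw/w = 0.0888.
Q is then a monomial in w, u, c:
δQ/Q = √((δw/w)² + (-2·δu/u)² + (2·δc/c)²) = √(0.00789 + 0.0484 + 0.0207) = 0.278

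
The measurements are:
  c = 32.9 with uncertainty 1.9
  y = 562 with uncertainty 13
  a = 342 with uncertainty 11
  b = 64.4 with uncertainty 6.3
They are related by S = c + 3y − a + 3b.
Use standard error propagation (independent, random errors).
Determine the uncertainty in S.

44.8

For a sum/difference, combine absolute errors in quadrature:
  (δc)² = 3.61;  (3·δy)² = 1520;  (δa)² = 121;  (3·δb)² = 357
δS = √(2000) = 44.8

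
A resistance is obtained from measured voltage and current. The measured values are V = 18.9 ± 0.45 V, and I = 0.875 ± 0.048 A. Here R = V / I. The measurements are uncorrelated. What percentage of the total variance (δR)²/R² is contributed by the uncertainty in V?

15.9%

(δR/R)² = (1·δV/V)² + (-1·δI/I)²
  V term: (1×0.0238)² = 0.000567
  I term: (-1×0.0549)² = 0.00301
Total = 0.00358. Share from V = 0.000567/0.00358 = 0.159.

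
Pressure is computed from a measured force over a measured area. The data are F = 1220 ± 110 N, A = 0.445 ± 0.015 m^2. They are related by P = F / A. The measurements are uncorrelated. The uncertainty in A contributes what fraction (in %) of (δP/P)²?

(δP/P)² = (1·δF/F)² + (-1·δA/A)²
  F term: (1×0.0902)² = 0.00813
  A term: (-1×0.0337)² = 0.00114
Total = 0.00927. Share from A = 0.00114/0.00927 = 0.123.

12.3%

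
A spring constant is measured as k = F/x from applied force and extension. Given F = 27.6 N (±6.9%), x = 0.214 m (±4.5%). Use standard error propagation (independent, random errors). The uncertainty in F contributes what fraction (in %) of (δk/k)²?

(δk/k)² = (1·δF/F)² + (-1·δx/x)²
  F term: (1×0.0690)² = 0.00476
  x term: (-1×0.0450)² = 0.00202
Total = 0.00679. Share from F = 0.00476/0.00679 = 0.702.

70.2%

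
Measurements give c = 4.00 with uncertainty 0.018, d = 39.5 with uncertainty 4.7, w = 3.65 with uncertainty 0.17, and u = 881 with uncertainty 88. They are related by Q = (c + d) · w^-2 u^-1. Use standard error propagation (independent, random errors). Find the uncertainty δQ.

0.000645

Let h = c + d = 43.5. δh = √(δc² + δd²) = √(0.000324 + 22.1) = 4.70, so δh/h = 0.108.
Q is then a monomial in h, w, u:
δQ/Q = √((δh/h)² + (-2·δw/w)² + (-1·δu/u)²) = √(0.0117 + 0.00868 + 0.00998) = 0.174
Q = 0.00371, so δQ = 0.174 × 0.00371 = 0.000645.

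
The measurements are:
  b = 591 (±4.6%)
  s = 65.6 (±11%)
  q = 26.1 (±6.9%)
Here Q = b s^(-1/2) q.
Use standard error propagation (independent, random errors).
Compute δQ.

Each factor contributes (exponent × relative error)² to (δQ/Q)²:
  (1·δb/b)² = (1×0.0460)² = 0.00212;  (−½·δs/s)² = (-0.5×0.110)² = 0.00302;  (1·δq/q)² = (1×0.0690)² = 0.00476
δQ/Q = √(0.00990) = 0.0995
Q = 1900, so δQ = 0.0995 × 1900 = 190.

190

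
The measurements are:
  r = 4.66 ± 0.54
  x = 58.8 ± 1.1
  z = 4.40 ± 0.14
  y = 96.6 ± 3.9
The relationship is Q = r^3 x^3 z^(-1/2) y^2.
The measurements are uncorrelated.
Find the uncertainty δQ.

3.31e+10

Relative error in a monomial: (δQ/Q)² = Σ (nᵢ · δxᵢ/xᵢ)².
  (3·δr/r)² = (3×0.116)² = 0.121;  (3·δx/x)² = (3×0.0187)² = 0.00315;  (−½·δz/z)² = (-0.5×0.0318)² = 0.000253;  (2·δy/y)² = (2×0.0404)² = 0.00652
δQ/Q = √(0.131) = 0.362
Q = 9.15e+10, so δQ = 0.362 × 9.15e+10 = 3.31e+10.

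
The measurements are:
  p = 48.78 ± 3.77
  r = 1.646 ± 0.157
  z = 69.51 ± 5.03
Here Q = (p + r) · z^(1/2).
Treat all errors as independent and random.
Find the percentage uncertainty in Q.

Let u = p + r = 50.43. δu = √(δp² + δr²) = √(14.2 + 0.0246) = 3.77, so δu/u = 0.0748.
Q is then a monomial in u, z:
δQ/Q = √((δu/u)² + (½·δz/z)²) = √(0.00560 + 0.00131) = 0.0831

8.31%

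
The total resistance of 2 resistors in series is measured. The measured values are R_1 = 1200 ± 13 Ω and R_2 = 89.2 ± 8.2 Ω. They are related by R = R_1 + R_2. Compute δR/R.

Each term contributes (cᵢ δxᵢ)² to (δR)²:
  (δR_1)² = 169;  (δR_2)² = 67.2
δR = √(236) = 15.4 Ω
R = 1290 Ω, so δR/R = 15.4/1290 = 0.0119.

0.0119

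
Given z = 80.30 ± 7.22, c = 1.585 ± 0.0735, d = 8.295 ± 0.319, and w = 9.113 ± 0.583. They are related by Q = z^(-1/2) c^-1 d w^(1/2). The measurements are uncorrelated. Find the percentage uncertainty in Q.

Products/powers → add relative errors in quadrature, weighted by exponent:
  (−½·δz/z)² = (-0.5×0.0899)² = 0.00202;  (-1·δc/c)² = (-1×0.0464)² = 0.00215;  (1·δd/d)² = (1×0.0385)² = 0.00148;  (½·δw/w)² = (0.5×0.0640)² = 0.00102
δQ/Q = √(0.00667) = 0.0817

8.17%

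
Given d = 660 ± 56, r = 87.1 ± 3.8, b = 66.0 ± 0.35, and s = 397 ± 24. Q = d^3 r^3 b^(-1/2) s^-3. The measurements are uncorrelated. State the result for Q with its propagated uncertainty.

Since Q is a product/quotient, work with relative uncertainties:
  (3·δd/d)² = (3×0.0848)² = 0.0648;  (3·δr/r)² = (3×0.0436)² = 0.0171;  (−½·δb/b)² = (-0.5×0.00530)² = 7.03e-06;  (-3·δs/s)² = (-3×0.0605)² = 0.0329
δQ/Q = √(0.115) = 0.339
Q = 3.74e+05, so δQ = 0.339 × 3.74e+05 = 1.27e+05.

(3.74 ± 1.27) × 10^5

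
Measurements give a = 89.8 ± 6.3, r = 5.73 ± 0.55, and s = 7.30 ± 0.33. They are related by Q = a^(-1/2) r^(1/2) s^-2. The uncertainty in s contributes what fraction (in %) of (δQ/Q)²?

(δQ/Q)² = (−½·δa/a)² + (½·δr/r)² + (-2·δs/s)²
  a term: (-0.5×0.0702)² = 0.00123
  r term: (0.5×0.0960)² = 0.00230
  s term: (-2×0.0452)² = 0.00817
Total = 0.0117. Share from s = 0.00817/0.0117 = 0.698.

69.8%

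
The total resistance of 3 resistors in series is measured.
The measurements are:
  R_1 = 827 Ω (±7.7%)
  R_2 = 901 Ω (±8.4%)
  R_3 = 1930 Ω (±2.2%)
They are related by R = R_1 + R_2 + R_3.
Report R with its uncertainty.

For a sum/difference, combine absolute errors in quadrature:
  (δR_1)² = 4060;  (δR_2)² = 5730;  (δR_3)² = 1800
δR = √(11600) = 108 Ω
R = 3660 Ω.

3660 ± 108 Ω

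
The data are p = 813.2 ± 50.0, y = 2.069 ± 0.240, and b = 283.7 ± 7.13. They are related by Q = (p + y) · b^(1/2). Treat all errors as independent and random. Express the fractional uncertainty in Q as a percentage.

6.26%

Let u = p + y = 815.3. δu = √(δp² + δy²) = √(2500 + 0.0576) = 50.0, so δu/u = 0.0613.
Q is then a monomial in u, b:
δQ/Q = √((δu/u)² + (½·δb/b)²) = √(0.00376 + 0.000158) = 0.0626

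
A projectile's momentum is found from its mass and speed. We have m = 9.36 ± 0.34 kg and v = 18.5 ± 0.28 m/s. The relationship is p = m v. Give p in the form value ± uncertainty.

Each factor contributes (exponent × relative error)² to (δp/p)²:
  (1·δm/m)² = (1×0.0363)² = 0.00132;  (1·δv/v)² = (1×0.0151)² = 0.000229
δp/p = √(0.00155) = 0.0394
p = 173 kg·m/s, so δp = 0.0394 × 173 = 6.81 kg·m/s.

173 ± 6.81 kg·m/s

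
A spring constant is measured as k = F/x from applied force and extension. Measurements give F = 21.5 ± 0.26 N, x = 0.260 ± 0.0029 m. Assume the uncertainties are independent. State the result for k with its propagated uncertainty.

Each factor contributes (exponent × relative error)² to (δk/k)²:
  (1·δF/F)² = (1×0.0121)² = 0.000146;  (-1·δx/x)² = (-1×0.0112)² = 0.000124
δk/k = √(0.000271) = 0.0165
k = 82.7 N/m, so δk = 0.0165 × 82.7 = 1.36 N/m.

82.7 ± 1.36 N/m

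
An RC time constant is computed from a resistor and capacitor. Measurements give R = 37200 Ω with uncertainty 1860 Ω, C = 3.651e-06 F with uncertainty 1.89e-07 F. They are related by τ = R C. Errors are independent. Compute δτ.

For a monomial τ ∝ R, C, fractional errors add in quadrature:
  (1·δR/R)² = (1×0.0500)² = 0.00250;  (1·δC/C)² = (1×0.0518)² = 0.00268
δτ/τ = √(0.00518) = 0.0720
τ = 0.1358 s, so δτ = 0.0720 × 0.1358 = 0.00977 s.

0.00977 s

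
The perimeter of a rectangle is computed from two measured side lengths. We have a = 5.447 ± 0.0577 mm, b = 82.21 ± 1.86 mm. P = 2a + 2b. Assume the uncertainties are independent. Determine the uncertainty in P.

Absolute uncertainties add in quadrature for a linear combination:
  (2·δa)² = 0.0133;  (2·δb)² = 13.8
δP = √(13.9) = 3.72 mm

3.72 mm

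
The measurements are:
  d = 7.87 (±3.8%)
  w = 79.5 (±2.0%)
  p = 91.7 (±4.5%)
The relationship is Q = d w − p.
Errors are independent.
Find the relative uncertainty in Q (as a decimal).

Let h = d·w = 626. δh/h = √((1·δd/d)² + (1·δw/w)²) = √(0.00144 + 0.000400) = 0.0429, so δh = 26.9.
Q = h − p: δQ = √(δh² + δp²) = √(722 + 17.0) = 27.2
Q = 534, so δQ/Q = 27.2/534 = 0.0509.

0.0509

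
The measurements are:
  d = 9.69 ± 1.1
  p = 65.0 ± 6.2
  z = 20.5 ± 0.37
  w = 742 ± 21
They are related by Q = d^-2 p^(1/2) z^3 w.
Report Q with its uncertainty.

(5.49 ± 1.32) × 10^5

Q is a product of powers, so relative uncertainties combine in quadrature:
  (-2·δd/d)² = (-2×0.114)² = 0.0515;  (½·δp/p)² = (0.5×0.0954)² = 0.00227;  (3·δz/z)² = (3×0.0180)² = 0.00293;  (1·δw/w)² = (1×0.0283)² = 0.000801
δQ/Q = √(0.0576) = 0.240
Q = 5.49e+05, so δQ = 0.240 × 5.49e+05 = 1.32e+05.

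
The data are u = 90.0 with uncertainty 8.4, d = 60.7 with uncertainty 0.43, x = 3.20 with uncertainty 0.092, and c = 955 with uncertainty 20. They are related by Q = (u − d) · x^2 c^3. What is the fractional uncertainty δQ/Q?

Let w = u − d = 29.3. δw = √(δu² + δd²) = √(70.6 + 0.185) = 8.41, so δw/w = 0.287.
Q is then a monomial in w, x, c:
δQ/Q = √((δw/w)² + (2·δx/x)² + (3·δc/c)²) = √(0.0824 + 0.00331 + 0.00395) = 0.299

0.299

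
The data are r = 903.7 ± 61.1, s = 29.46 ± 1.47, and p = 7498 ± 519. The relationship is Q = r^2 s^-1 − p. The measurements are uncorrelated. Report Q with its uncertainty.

Let w = r^2·s^-1 = 27720. δw/w = √((2·δr/r)² + (-1·δs/s)²) = √(0.0183 + 0.00249) = 0.144, so δw = 4000.
Q = w − p: δQ = √(δw² + δp²) = √(1.6e+07 + 2.69e+05) = 4030
Q = 20220.

20220 ± 4030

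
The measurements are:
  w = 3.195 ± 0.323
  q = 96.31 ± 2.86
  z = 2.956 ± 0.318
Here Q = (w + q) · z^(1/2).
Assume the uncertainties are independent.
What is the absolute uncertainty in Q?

10.4

Let u = w + q = 99.50. δu = √(δw² + δq²) = √(0.104 + 8.18) = 2.88, so δu/u = 0.0289.
Q is then a monomial in u, z:
δQ/Q = √((δu/u)² + (½·δz/z)²) = √(0.000837 + 0.00289) = 0.0611
Q = 171.1, so δQ = 0.0611 × 171.1 = 10.4.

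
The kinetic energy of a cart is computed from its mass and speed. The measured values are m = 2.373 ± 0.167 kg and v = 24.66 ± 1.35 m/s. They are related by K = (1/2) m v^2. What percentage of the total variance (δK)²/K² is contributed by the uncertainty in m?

(δK/K)² = (1·δm/m)² + (2·δv/v)²
  m term: (1×0.0704)² = 0.00495
  v term: (2×0.0547)² = 0.0120
Total = 0.0169. Share from m = 0.00495/0.0169 = 0.292.

29.2%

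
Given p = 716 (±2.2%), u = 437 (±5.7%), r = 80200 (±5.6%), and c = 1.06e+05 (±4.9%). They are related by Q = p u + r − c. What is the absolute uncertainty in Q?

Let w = p·u = 3.13e+05. δw/w = √((1·δp/p)² + (1·δu/u)²) = √(0.000484 + 0.00325) = 0.0611, so δw = 19100.
Q = w + r − c: δQ = √(δw² + δr² + δc²) = √(3.65e+08 + 2.02e+07 + 2.7e+07) = 20300

20300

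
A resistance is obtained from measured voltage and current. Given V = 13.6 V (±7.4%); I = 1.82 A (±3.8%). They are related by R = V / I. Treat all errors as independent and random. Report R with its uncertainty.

7.47 ± 0.622 Ω

Products/powers → add relative errors in quadrature, weighted by exponent:
  (1·δV/V)² = (1×0.0740)² = 0.00548;  (-1·δI/I)² = (-1×0.0380)² = 0.00144
δR/R = √(0.00692) = 0.0832
R = 7.47 Ω, so δR = 0.0832 × 7.47 = 0.622 Ω.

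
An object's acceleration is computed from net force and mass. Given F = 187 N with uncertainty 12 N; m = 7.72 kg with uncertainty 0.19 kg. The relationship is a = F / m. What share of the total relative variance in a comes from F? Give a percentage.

(δa/a)² = (1·δF/F)² + (-1·δm/m)²
  F term: (1×0.0642)² = 0.00412
  m term: (-1×0.0246)² = 0.000606
Total = 0.00472. Share from F = 0.00412/0.00472 = 0.872.

87.2%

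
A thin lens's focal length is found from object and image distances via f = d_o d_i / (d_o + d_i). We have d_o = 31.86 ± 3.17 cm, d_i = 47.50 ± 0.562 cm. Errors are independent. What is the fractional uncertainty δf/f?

∂f/∂d_o = (d_i/(d_o+d_i))² = 0.358;  ∂f/∂d_i = (d_o/(d_o+d_i))² = 0.161
δf = √((∂f/∂d_o · δd_o)² + (∂f/∂d_i · δd_i)²) = √(1.29 + 0.00820) = 1.14 cm
f = 19.07 cm, so δf/f = 1.14/19.07 = 0.0597.

0.0597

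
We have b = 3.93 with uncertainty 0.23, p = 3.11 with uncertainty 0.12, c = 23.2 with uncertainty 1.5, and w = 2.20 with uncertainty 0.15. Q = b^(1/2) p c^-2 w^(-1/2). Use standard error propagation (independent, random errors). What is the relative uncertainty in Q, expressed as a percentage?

14.2%

Products/powers → add relative errors in quadrature, weighted by exponent:
  (½·δb/b)² = (0.5×0.0585)² = 0.000856;  (1·δp/p)² = (1×0.0386)² = 0.00149;  (-2·δc/c)² = (-2×0.0647)² = 0.0167;  (−½·δw/w)² = (-0.5×0.0682)² = 0.00116
δQ/Q = √(0.0202) = 0.142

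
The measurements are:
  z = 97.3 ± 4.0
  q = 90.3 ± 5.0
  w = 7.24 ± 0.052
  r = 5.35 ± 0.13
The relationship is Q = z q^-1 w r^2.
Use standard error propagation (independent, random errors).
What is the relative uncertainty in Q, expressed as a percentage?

Since Q is a product/quotient, work with relative uncertainties:
  (1·δz/z)² = (1×0.0411)² = 0.00169;  (-1·δq/q)² = (-1×0.0554)² = 0.00307;  (1·δw/w)² = (1×0.00718)² = 5.16e-05;  (2·δr/r)² = (2×0.0243)² = 0.00236
δQ/Q = √(0.00717) = 0.0847

8.47%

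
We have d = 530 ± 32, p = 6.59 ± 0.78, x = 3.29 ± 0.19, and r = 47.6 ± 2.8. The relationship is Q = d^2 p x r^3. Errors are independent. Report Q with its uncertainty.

(6.57 ± 1.65) × 10^11

Relative error in a monomial: (δQ/Q)² = Σ (nᵢ · δxᵢ/xᵢ)².
  (2·δd/d)² = (2×0.0604)² = 0.0146;  (1·δp/p)² = (1×0.118)² = 0.0140;  (1·δx/x)² = (1×0.0578)² = 0.00334;  (3·δr/r)² = (3×0.0588)² = 0.0311
δQ/Q = √(0.0631) = 0.251
Q = 6.57e+11, so δQ = 0.251 × 6.57e+11 = 1.65e+11.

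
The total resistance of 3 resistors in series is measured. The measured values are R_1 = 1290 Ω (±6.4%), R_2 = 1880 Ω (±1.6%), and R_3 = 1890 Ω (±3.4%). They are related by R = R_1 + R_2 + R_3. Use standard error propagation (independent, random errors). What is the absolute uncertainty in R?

Sums and differences: (δR)² = Σ (cᵢ δxᵢ)².
  (δR_1)² = 6820;  (δR_2)² = 905;  (δR_3)² = 4130
δR = √(11900) = 109 Ω

109 Ω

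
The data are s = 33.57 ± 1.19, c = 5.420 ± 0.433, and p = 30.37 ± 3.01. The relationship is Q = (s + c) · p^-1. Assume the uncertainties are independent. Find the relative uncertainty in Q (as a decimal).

Let u = s + c = 38.99. δu = √(δs² + δc²) = √(1.42 + 0.187) = 1.27, so δu/u = 0.0325.
Q is then a monomial in u, p:
δQ/Q = √((δu/u)² + (-1·δp/p)²) = √(0.00105 + 0.00982) = 0.104

0.104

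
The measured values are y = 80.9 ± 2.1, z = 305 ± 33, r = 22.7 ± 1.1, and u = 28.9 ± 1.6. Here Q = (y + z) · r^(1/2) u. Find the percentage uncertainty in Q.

10.5%

Let w = y + z = 386. δw = √(δy² + δz²) = √(4.41 + 1090) = 33.1, so δw/w = 0.0857.
Q is then a monomial in w, r, u:
δQ/Q = √((δw/w)² + (½·δr/r)² + (1·δu/u)²) = √(0.00734 + 0.000587 + 0.00307) = 0.105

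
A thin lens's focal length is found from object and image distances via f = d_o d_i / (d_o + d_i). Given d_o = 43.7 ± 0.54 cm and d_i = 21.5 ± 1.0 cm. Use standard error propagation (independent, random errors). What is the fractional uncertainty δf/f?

∂f/∂d_o = (d_i/(d_o+d_i))² = 0.109;  ∂f/∂d_i = (d_o/(d_o+d_i))² = 0.449
δf = √((∂f/∂d_o · δd_o)² + (∂f/∂d_i · δd_i)²) = √(0.00345 + 0.202) = 0.453 cm
f = 14.4 cm, so δf/f = 0.453/14.4 = 0.0314.

0.0314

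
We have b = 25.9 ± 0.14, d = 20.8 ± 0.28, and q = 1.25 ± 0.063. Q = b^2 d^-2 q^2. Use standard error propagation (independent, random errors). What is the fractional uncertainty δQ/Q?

0.105

Q is a product of powers, so relative uncertainties combine in quadrature:
  (2·δb/b)² = (2×0.00541)² = 0.000117;  (-2·δd/d)² = (-2×0.0135)² = 0.000725;  (2·δq/q)² = (2×0.0504)² = 0.0102
δQ/Q = √(0.0110) = 0.105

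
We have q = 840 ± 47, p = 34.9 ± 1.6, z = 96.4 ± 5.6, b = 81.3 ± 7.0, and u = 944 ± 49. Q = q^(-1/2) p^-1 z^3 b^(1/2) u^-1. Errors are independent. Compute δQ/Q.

0.194

Q is a product of powers, so relative uncertainties combine in quadrature:
  (−½·δq/q)² = (-0.5×0.0560)² = 0.000783;  (-1·δp/p)² = (-1×0.0458)² = 0.00210;  (3·δz/z)² = (3×0.0581)² = 0.0304;  (½·δb/b)² = (0.5×0.0861)² = 0.00185;  (-1·δu/u)² = (-1×0.0519)² = 0.00269
δQ/Q = √(0.0378) = 0.194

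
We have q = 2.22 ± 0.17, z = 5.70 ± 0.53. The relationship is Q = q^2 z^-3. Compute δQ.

0.00847

Relative error in a monomial: (δQ/Q)² = Σ (nᵢ · δxᵢ/xᵢ)².
  (2·δq/q)² = (2×0.0766)² = 0.0235;  (-3·δz/z)² = (-3×0.0930)² = 0.0778
δQ/Q = √(0.101) = 0.318
Q = 0.0266, so δQ = 0.318 × 0.0266 = 0.00847.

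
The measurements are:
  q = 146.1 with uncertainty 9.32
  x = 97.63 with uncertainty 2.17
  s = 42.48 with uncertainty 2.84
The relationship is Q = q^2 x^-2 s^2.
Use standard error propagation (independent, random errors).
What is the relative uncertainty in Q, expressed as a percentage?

Relative error in a monomial: (δQ/Q)² = Σ (nᵢ · δxᵢ/xᵢ)².
  (2·δq/q)² = (2×0.0638)² = 0.0163;  (-2·δx/x)² = (-2×0.0222)² = 0.00198;  (2·δs/s)² = (2×0.0669)² = 0.0179
δQ/Q = √(0.0361) = 0.190

19.0%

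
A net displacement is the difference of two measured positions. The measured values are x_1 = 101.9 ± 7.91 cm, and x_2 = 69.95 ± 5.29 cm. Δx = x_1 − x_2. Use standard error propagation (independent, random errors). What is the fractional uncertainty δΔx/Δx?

0.298

Δx is a linear combination, so absolute uncertainties add in quadrature:
  (δx_1)² = 62.6;  (δx_2)² = 28.0
δΔx = √(90.6) = 9.52 cm
Δx = 31.95 cm, so δΔx/Δx = 9.52/31.95 = 0.298.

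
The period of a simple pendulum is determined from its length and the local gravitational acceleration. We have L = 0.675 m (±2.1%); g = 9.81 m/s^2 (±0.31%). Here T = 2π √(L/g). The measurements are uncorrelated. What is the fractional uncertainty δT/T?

T is a product of powers, so relative uncertainties combine in quadrature:
  (½·δL/L)² = (0.5×0.0210)² = 0.000110;  (−½·δg/g)² = (-0.5×0.00310)² = 2.4e-06
δT/T = √(0.000113) = 0.0106

0.0106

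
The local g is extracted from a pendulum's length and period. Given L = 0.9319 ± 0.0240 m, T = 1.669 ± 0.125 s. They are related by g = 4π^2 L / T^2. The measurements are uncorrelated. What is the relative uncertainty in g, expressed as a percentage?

15.2%

Products/powers → add relative errors in quadrature, weighted by exponent:
  (1·δL/L)² = (1×0.0258)² = 0.000663;  (-2·δT/T)² = (-2×0.0749)² = 0.0224
δg/g = √(0.0231) = 0.152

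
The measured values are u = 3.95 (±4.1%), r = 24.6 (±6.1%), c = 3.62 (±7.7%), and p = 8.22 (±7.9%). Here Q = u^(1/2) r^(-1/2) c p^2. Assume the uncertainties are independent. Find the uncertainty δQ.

17.6

For a monomial Q ∝ u^(1/2), r^(-1/2), c, p^2, fractional errors add in quadrature:
  (½·δu/u)² = (0.5×0.0410)² = 0.000420;  (−½·δr/r)² = (-0.5×0.0610)² = 0.000930;  (1·δc/c)² = (1×0.0770)² = 0.00593;  (2·δp/p)² = (2×0.0790)² = 0.0250
δQ/Q = √(0.0322) = 0.180
Q = 98.0, so δQ = 0.180 × 98.0 = 17.6.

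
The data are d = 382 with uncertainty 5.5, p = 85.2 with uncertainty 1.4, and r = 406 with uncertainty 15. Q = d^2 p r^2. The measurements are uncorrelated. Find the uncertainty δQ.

1.66e+11

Q is a product of powers, so relative uncertainties combine in quadrature:
  (2·δd/d)² = (2×0.0144)² = 0.000829;  (1·δp/p)² = (1×0.0164)² = 0.000270;  (2·δr/r)² = (2×0.0369)² = 0.00546
δQ/Q = √(0.00656) = 0.0810
Q = 2.05e+12, so δQ = 0.0810 × 2.05e+12 = 1.66e+11.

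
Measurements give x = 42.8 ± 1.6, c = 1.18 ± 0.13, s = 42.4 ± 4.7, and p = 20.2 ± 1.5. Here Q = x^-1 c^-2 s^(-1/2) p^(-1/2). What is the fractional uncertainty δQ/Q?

0.233

Products/powers → add relative errors in quadrature, weighted by exponent:
  (-1·δx/x)² = (-1×0.0374)² = 0.00140;  (-2·δc/c)² = (-2×0.110)² = 0.0485;  (−½·δs/s)² = (-0.5×0.111)² = 0.00307;  (−½·δp/p)² = (-0.5×0.0743)² = 0.00138
δQ/Q = √(0.0544) = 0.233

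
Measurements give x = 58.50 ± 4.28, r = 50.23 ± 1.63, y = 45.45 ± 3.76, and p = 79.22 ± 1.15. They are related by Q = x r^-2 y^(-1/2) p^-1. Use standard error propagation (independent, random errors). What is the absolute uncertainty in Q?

Since Q is a product/quotient, work with relative uncertainties:
  (1·δx/x)² = (1×0.0732)² = 0.00535;  (-2·δr/r)² = (-2×0.0325)² = 0.00421;  (−½·δy/y)² = (-0.5×0.0827)² = 0.00171;  (-1·δp/p)² = (-1×0.0145)² = 0.000211
δQ/Q = √(0.0115) = 0.107
Q = 4.341e-05, so δQ = 0.107 × 4.341e-05 = 4.65e-06.

4.65e-06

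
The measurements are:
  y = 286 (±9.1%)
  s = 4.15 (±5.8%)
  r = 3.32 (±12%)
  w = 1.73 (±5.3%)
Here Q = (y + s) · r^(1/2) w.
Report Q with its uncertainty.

Let u = y + s = 290. δu = √(δy² + δs²) = √(677 + 0.0579) = 26.0, so δu/u = 0.0897.
Q is then a monomial in u, r, w:
δQ/Q = √((δu/u)² + (½·δr/r)² + (1·δw/w)²) = √(0.00805 + 0.00360 + 0.00281) = 0.120
Q = 915, so δQ = 0.120 × 915 = 110.

915 ± 110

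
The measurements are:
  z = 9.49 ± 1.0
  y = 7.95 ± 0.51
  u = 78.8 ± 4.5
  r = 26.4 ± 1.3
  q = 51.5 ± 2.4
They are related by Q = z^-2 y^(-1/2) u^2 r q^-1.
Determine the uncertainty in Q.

3.15

For a monomial Q ∝ z^-2, y^(-1/2), u^2, r, q^-1, fractional errors add in quadrature:
  (-2·δz/z)² = (-2×0.105)² = 0.0444;  (−½·δy/y)² = (-0.5×0.0642)² = 0.00103;  (2·δu/u)² = (2×0.0571)² = 0.0130;  (1·δr/r)² = (1×0.0492)² = 0.00242;  (-1·δq/q)² = (-1×0.0466)² = 0.00217
δQ/Q = √(0.0631) = 0.251
Q = 12.5, so δQ = 0.251 × 12.5 = 3.15.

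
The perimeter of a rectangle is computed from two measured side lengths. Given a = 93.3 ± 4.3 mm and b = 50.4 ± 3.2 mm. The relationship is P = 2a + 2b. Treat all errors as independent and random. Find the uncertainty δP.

Absolute uncertainties add in quadrature for a linear combination:
  (2·δa)² = 74.0;  (2·δb)² = 41.0
δP = √(115) = 10.7 mm

10.7 mm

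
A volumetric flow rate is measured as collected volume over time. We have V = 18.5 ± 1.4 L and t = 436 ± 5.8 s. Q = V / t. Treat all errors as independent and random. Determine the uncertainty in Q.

Each factor contributes (exponent × relative error)² to (δQ/Q)²:
  (1·δV/V)² = (1×0.0757)² = 0.00573;  (-1·δt/t)² = (-1×0.0133)² = 0.000177
δQ/Q = √(0.00590) = 0.0768
Q = 0.0424 L/s, so δQ = 0.0768 × 0.0424 = 0.00326 L/s.

0.00326 L/s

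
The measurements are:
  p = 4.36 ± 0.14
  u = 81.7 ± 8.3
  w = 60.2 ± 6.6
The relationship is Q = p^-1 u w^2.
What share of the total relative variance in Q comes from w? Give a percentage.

(δQ/Q)² = (-1·δp/p)² + (1·δu/u)² + (2·δw/w)²
  p term: (-1×0.0321)² = 0.00103
  u term: (1×0.102)² = 0.0103
  w term: (2×0.110)² = 0.0481
Total = 0.0594. Share from w = 0.0481/0.0594 = 0.809.

80.9%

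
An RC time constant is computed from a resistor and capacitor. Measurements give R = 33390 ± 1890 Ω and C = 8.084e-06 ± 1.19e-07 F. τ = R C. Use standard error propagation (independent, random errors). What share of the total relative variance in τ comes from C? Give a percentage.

6.33%

(δτ/τ)² = (1·δR/R)² + (1·δC/C)²
  R term: (1×0.0566)² = 0.00320
  C term: (1×0.0147)² = 0.000217
Total = 0.00342. Share from C = 0.000217/0.00342 = 0.0633.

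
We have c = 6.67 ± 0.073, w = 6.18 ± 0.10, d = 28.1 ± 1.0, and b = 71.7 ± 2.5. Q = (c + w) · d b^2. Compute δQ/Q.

0.0789

Let u = c + w = 12.8. δu = √(δc² + δw²) = √(0.00533 + 0.0100) = 0.124, so δu/u = 0.00964.
Q is then a monomial in u, d, b:
δQ/Q = √((δu/u)² + (1·δd/d)² + (2·δb/b)²) = √(9.28e-05 + 0.00127 + 0.00486) = 0.0789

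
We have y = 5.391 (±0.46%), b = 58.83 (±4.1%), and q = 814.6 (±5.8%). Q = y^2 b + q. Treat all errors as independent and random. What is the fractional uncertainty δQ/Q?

0.0341

Let p = y^2·b = 1710. δp/p = √((2·δy/y)² + (1·δb/b)²) = √(8.46e-05 + 0.00168) = 0.0420, so δp = 71.8.
Q = p + q: δQ = √(δp² + δq²) = √(5160 + 2230) = 86.0
Q = 2524, so δQ/Q = 86.0/2524 = 0.0341.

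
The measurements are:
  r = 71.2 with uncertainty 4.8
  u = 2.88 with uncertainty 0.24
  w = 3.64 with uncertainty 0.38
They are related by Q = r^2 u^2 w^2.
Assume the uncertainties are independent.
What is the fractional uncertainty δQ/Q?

For a monomial Q ∝ r^2, u^2, w^2, fractional errors add in quadrature:
  (2·δr/r)² = (2×0.0674)² = 0.0182;  (2·δu/u)² = (2×0.0833)² = 0.0278;  (2·δw/w)² = (2×0.104)² = 0.0436
δQ/Q = √(0.0896) = 0.299

0.299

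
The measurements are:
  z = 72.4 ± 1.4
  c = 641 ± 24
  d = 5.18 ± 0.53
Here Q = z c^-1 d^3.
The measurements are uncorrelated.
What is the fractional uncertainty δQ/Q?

0.310

Products/powers → add relative errors in quadrature, weighted by exponent:
  (1·δz/z)² = (1×0.0193)² = 0.000374;  (-1·δc/c)² = (-1×0.0374)² = 0.00140;  (3·δd/d)² = (3×0.102)² = 0.0942
δQ/Q = √(0.0960) = 0.310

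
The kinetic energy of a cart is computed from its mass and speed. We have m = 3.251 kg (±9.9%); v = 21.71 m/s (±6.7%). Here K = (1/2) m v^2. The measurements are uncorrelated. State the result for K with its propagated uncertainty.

766.1 ± 128 J

Each factor contributes (exponent × relative error)² to (δK/K)²:
  (1·δm/m)² = (1×0.0990)² = 0.00980;  (2·δv/v)² = (2×0.0670)² = 0.0180
δK/K = √(0.0278) = 0.167
K = 766.1 J, so δK = 0.167 × 766.1 = 128 J.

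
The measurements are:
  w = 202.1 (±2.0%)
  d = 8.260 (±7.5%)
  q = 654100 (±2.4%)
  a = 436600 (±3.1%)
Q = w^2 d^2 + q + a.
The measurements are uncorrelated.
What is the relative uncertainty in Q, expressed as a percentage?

Let p = w^2·d^2 = 2.787e+06. δp/p = √((2·δw/w)² + (2·δd/d)²) = √(0.00160 + 0.0225) = 0.155, so δp = 4.33e+05.
Q = p + q + a: δQ = √(δp² + δq² + δa²) = √(1.87e+11 + 2.46e+08 + 1.83e+08) = 4.33e+05
Q = 3.877e+06, so δQ/Q = 4.33e+05/3.877e+06 = 0.112.

11.2%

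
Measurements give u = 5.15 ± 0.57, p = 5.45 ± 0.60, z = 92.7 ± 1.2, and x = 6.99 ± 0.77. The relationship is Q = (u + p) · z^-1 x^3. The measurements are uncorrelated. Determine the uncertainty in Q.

13.3

Let w = u + p = 10.6. δw = √(δu² + δp²) = √(0.325 + 0.360) = 0.828, so δw/w = 0.0781.
Q is then a monomial in w, z, x:
δQ/Q = √((δw/w)² + (-1·δz/z)² + (3·δx/x)²) = √(0.00610 + 0.000168 + 0.109) = 0.340
Q = 39.1, so δQ = 0.340 × 39.1 = 13.3.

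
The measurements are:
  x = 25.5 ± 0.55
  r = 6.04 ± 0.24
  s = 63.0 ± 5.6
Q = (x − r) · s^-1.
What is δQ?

0.0291

Let u = x − r = 19.5. δu = √(δx² + δr²) = √(0.303 + 0.0576) = 0.600, so δu/u = 0.0308.
Q is then a monomial in u, s:
δQ/Q = √((δu/u)² + (-1·δs/s)²) = √(0.000951 + 0.00790) = 0.0941
Q = 0.309, so δQ = 0.0941 × 0.309 = 0.0291.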